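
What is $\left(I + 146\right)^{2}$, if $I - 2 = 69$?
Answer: $47089$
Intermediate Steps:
$I = 71$ ($I = 2 + 69 = 71$)
$\left(I + 146\right)^{2} = \left(71 + 146\right)^{2} = 217^{2} = 47089$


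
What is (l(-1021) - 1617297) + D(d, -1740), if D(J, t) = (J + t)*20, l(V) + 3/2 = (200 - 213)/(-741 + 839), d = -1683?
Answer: -82602173/49 ≈ -1.6858e+6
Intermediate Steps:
l(V) = -80/49 (l(V) = -3/2 + (200 - 213)/(-741 + 839) = -3/2 - 13/98 = -80/49)
D(J, t) = 20*J + 20*t
(l(-1021) - 1617297) + D(d, -1740) = (-80/49 - 1617297) + (20*(-1683) + 20*(-1740)) = -79247633/49 + (-33660 - 34800) = -79247633/49 - 68460 = -82602173/49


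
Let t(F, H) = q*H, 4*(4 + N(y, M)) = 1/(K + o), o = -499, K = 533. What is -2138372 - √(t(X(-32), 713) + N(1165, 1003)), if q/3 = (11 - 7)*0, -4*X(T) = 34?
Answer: -2138372 - I*√18462/68 ≈ -2.1384e+6 - 1.9982*I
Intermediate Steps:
X(T) = -17/2 (X(T) = -¼*34 = -17/2)
N(y, M) = -543/136 (N(y, M) = -4 + 1/(4*(533 - 499)) = -4 + (¼)/34 = -4 + (¼)*(1/34) = -4 + 1/136 = -543/136)
q = 0 (q = 3*((11 - 7)*0) = 3*(4*0) = 3*0 = 0)
t(F, H) = 0 (t(F, H) = 0*H = 0)
-2138372 - √(t(X(-32), 713) + N(1165, 1003)) = -2138372 - √(0 - 543/136) = -2138372 - √(-543/136) = -2138372 - I*√18462/68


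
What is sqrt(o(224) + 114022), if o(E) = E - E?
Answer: sqrt(114022) ≈ 337.67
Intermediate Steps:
o(E) = 0
sqrt(o(224) + 114022) = sqrt(0 + 114022) = sqrt(114022)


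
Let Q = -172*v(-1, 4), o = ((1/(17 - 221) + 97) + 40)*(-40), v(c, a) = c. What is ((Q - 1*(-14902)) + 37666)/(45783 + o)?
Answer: 2689740/2055463 ≈ 1.3086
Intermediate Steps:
o = -279470/51 (o = ((1/(-204) + 97) + 40)*(-40) = ((-1/204 + 97) + 40)*(-40) = (19787/204 + 40)*(-40) = (27947/204)*(-40) = -279470/51 ≈ -5479.8)
Q = 172 (Q = -172*(-1) = 172)
((Q - 1*(-14902)) + 37666)/(45783 + o) = ((172 - 1*(-14902)) + 37666)/(45783 - 279470/51) = ((172 + 14902) + 37666)/(2055463/51) = (15074 + 37666)*(51/2055463) = 52740*(51/2055463) = 2689740/2055463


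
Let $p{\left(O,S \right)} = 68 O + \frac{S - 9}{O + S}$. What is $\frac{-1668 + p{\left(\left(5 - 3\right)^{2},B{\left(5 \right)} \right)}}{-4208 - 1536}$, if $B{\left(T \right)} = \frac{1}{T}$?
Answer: $\frac{1835}{7539} \approx 0.2434$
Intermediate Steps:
$p{\left(O,S \right)} = 68 O + \frac{-9 + S}{O + S}$
$\frac{-1668 + p{\left(\left(5 - 3\right)^{2},B{\left(5 \right)} \right)}}{-4208 - 1536} = \frac{-1668 + \frac{-9 + \frac{1}{5} + 68 \left(\left(5 - 3\right)^{2}\right)^{2} + \frac{68 \left(5 - 3\right)^{2}}{5}}{\left(5 - 3\right)^{2} + \frac{1}{5}}}{-4208 - 1536} = \frac{-1668 + \frac{-9 + \frac{1}{5} + 68 \left(2^{2}\right)^{2} + 68 \cdot 2^{2} \cdot \frac{1}{5}}{2^{2} + \frac{1}{5}}}{-5744} = \left(-1668 + \frac{-9 + \frac{1}{5} + 68 \cdot 4^{2} + 68 \cdot 4 \cdot \frac{1}{5}}{4 + \frac{1}{5}}\right) \left(- \frac{1}{5744}\right) = \left(-1668 + \frac{-9 + \frac{1}{5} + 68 \cdot 16 + \frac{272}{5}}{\frac{21}{5}}\right) \left(- \frac{1}{5744}\right) = \left(-1668 + \frac{5 \left(-9 + \frac{1}{5} + 1088 + \frac{272}{5}\right)}{21}\right) \left(- \frac{1}{5744}\right) = \left(-1668 + \frac{5}{21} \cdot \frac{5668}{5}\right) \left(- \frac{1}{5744}\right) = \left(-1668 + \frac{5668}{21}\right) \left(- \frac{1}{5744}\right) = \left(- \frac{29360}{21}\right) \left(- \frac{1}{5744}\right) = \frac{1835}{7539}$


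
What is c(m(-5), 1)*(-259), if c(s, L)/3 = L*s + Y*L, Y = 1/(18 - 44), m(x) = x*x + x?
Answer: -403263/26 ≈ -15510.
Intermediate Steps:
m(x) = x + x² (m(x) = x² + x = x + x²)
Y = -1/26 (Y = 1/(-26) = -1/26 ≈ -0.038462)
c(s, L) = -3*L/26 + 3*L*s (c(s, L) = 3*(L*s - L/26) = 3*(-L/26 + L*s) = -3*L/26 + 3*L*s)
c(m(-5), 1)*(-259) = ((3/26)*1*(-1 + 26*(-5*(1 - 5))))*(-259) = ((3/26)*1*(-1 + 26*(-5*(-4))))*(-259) = ((3/26)*1*(-1 + 26*20))*(-259) = ((3/26)*1*(-1 + 520))*(-259) = ((3/26)*1*519)*(-259) = (1557/26)*(-259) = -403263/26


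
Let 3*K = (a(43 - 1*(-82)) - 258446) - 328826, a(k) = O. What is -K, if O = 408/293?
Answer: 172070288/879 ≈ 1.9576e+5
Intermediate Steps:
O = 408/293 (O = 408*(1/293) = 408/293 ≈ 1.3925)
a(k) = 408/293
K = -172070288/879 (K = ((408/293 - 258446) - 328826)/3 = (-75724270/293 - 328826)/3 = (⅓)*(-172070288/293) = -172070288/879 ≈ -1.9576e+5)
-K = -1*(-172070288/879) = 172070288/879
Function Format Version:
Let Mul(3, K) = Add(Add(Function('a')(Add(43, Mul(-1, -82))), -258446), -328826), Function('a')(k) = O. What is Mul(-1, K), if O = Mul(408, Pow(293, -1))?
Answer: Rational(172070288, 879) ≈ 1.9576e+5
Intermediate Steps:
O = Rational(408, 293) (O = Mul(408, Rational(1, 293)) = Rational(408, 293) ≈ 1.3925)
Function('a')(k) = Rational(408, 293)
K = Rational(-172070288, 879) (K = Mul(Rational(1, 3), Add(Add(Rational(408, 293), -258446), -328826)) = Mul(Rational(1, 3), Add(Rational(-75724270, 293), -328826)) = Mul(Rational(1, 3), Rational(-172070288, 293)) = Rational(-172070288, 879) ≈ -1.9576e+5)
Mul(-1, K) = Mul(-1, Rational(-172070288, 879)) = Rational(172070288, 879)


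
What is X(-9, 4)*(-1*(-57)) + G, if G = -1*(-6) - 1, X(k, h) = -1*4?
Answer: -223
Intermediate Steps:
X(k, h) = -4
G = 5 (G = 6 - 1 = 5)
X(-9, 4)*(-1*(-57)) + G = -(-4)*(-57) + 5 = -4*57 + 5 = -228 + 5 = -223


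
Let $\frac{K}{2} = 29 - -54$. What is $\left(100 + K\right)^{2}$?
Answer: $70756$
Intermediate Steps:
$K = 166$ ($K = 2 \left(29 - -54\right) = 2 \left(29 + 54\right) = 2 \cdot 83 = 166$)
$\left(100 + K\right)^{2} = \left(100 + 166\right)^{2} = 266^{2} = 70756$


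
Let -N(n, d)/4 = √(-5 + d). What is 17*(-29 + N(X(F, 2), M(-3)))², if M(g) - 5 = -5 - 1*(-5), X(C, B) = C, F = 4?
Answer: 14297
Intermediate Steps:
M(g) = 5 (M(g) = 5 + (-5 - 1*(-5)) = 5 + (-5 + 5) = 5 + 0 = 5)
N(n, d) = -4*√(-5 + d)
17*(-29 + N(X(F, 2), M(-3)))² = 17*(-29 - 4*√(-5 + 5))² = 17*(-29 - 4*√0)² = 17*(-29 - 4*0)² = 17*(-29 + 0)² = 17*(-29)² = 17*841 = 14297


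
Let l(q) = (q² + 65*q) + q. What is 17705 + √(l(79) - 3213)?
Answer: 17705 + √8242 ≈ 17796.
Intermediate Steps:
l(q) = q² + 66*q
17705 + √(l(79) - 3213) = 17705 + √(79*(66 + 79) - 3213) = 17705 + √(79*145 - 3213) = 17705 + √(11455 - 3213) = 17705 + √8242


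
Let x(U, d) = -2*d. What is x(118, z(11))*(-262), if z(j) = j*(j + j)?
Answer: 126808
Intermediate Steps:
z(j) = 2*j² (z(j) = j*(2*j) = 2*j²)
x(118, z(11))*(-262) = -4*11²*(-262) = -4*121*(-262) = -2*242*(-262) = -484*(-262) = 126808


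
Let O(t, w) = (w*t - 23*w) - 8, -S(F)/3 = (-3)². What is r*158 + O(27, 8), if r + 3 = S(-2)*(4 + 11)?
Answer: -64440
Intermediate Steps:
S(F) = -27 (S(F) = -3*(-3)² = -3*9 = -27)
O(t, w) = -8 - 23*w + t*w (O(t, w) = (t*w - 23*w) - 8 = (-23*w + t*w) - 8 = -8 - 23*w + t*w)
r = -408 (r = -3 - 27*(4 + 11) = -3 - 27*15 = -3 - 405 = -408)
r*158 + O(27, 8) = -408*158 + (-8 - 23*8 + 27*8) = -64464 + (-8 - 184 + 216) = -64464 + 24 = -64440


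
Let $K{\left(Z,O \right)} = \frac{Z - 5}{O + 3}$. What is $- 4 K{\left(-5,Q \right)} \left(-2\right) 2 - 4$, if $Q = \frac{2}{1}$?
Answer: $-36$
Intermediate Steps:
$Q = 2$ ($Q = 2 \cdot 1 = 2$)
$K{\left(Z,O \right)} = \frac{-5 + Z}{3 + O}$
$- 4 K{\left(-5,Q \right)} \left(-2\right) 2 - 4 = - 4 \frac{-5 - 5}{3 + 2} \left(-2\right) 2 - 4 = - 4 \cdot \frac{1}{5} \left(-10\right) \left(-2\right) 2 - 4 = - 4 \left(\left(-2\right) \left(-2\right)\right) 2 - 4 = \left(-4\right) 4 \cdot 2 - 4 = \left(-16\right) 2 - 4 = -32 - 4 = -36$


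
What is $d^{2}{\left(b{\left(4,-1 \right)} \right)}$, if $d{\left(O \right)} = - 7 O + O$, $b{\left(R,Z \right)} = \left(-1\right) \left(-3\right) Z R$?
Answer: $5184$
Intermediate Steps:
$b{\left(R,Z \right)} = 3 R Z$ ($b{\left(R,Z \right)} = 3 Z R = 3 R Z$)
$d{\left(O \right)} = - 6 O$
$d^{2}{\left(b{\left(4,-1 \right)} \right)} = \left(- 6 \cdot 3 \cdot 4 \left(-1\right)\right)^{2} = \left(\left(-6\right) \left(-12\right)\right)^{2} = 72^{2} = 5184$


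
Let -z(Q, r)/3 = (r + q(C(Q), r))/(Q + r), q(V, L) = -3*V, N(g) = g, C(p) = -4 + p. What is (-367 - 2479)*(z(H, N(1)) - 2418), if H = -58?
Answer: 130218730/19 ≈ 6.8536e+6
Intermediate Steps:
z(Q, r) = -3*(12 + r - 3*Q)/(Q + r) (z(Q, r) = -3*(r - 3*(-4 + Q))/(Q + r) = -3*(r + (12 - 3*Q))/(Q + r) = -3*(12 + r - 3*Q)/(Q + r))
(-367 - 2479)*(z(H, N(1)) - 2418) = (-367 - 2479)*(3*(-12 - 1*1 + 3*(-58))/(-58 + 1) - 2418) = -2846*(3*(-12 - 1 - 174)/(-57) - 2418) = -2846*(3*(-1/57)*(-187) - 2418) = -2846*(187/19 - 2418) = -2846*(-45755/19) = 130218730/19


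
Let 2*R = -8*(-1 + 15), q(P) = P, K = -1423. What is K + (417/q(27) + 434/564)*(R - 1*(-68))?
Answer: -173209/141 ≈ -1228.4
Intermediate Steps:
R = -56 (R = (-8*(-1 + 15))/2 = (-8*14)/2 = (1/2)*(-112) = -56)
K + (417/q(27) + 434/564)*(R - 1*(-68)) = -1423 + (417/27 + 434/564)*(-56 - 1*(-68)) = -1423 + (417*(1/27) + 434*(1/564))*(-56 + 68) = -1423 + (139/9 + 217/282)*12 = -1423 + (13717/846)*12 = -1423 + 27434/141 = -173209/141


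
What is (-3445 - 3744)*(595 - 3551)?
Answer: 21250684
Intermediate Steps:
(-3445 - 3744)*(595 - 3551) = -7189*(-2956) = 21250684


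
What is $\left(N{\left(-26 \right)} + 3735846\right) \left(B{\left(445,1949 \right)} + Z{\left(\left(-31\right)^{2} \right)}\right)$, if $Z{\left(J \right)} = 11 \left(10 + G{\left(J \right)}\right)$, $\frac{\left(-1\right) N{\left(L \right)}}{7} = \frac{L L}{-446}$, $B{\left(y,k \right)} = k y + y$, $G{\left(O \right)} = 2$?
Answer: $\frac{723029043501168}{223} \approx 3.2423 \cdot 10^{12}$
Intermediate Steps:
$B{\left(y,k \right)} = y + k y$
$N{\left(L \right)} = \frac{7 L^{2}}{446}$ ($N{\left(L \right)} = - 7 \frac{L L}{-446} = - 7 L^{2} \left(- \frac{1}{446}\right) = - 7 \left(- \frac{L^{2}}{446}\right) = \frac{7 L^{2}}{446}$)
$Z{\left(J \right)} = 132$ ($Z{\left(J \right)} = 11 \left(10 + 2\right) = 11 \cdot 12 = 132$)
$\left(N{\left(-26 \right)} + 3735846\right) \left(B{\left(445,1949 \right)} + Z{\left(\left(-31\right)^{2} \right)}\right) = \left(\frac{7 \left(-26\right)^{2}}{446} + 3735846\right) \left(445 \left(1 + 1949\right) + 132\right) = \left(\frac{7}{446} \cdot 676 + 3735846\right) \left(445 \cdot 1950 + 132\right) = \left(\frac{2366}{223} + 3735846\right) \left(867750 + 132\right) = \frac{833096024}{223} \cdot 867882 = \frac{723029043501168}{223}$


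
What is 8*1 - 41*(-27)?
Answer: 1115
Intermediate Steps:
8*1 - 41*(-27) = 8 + 1107 = 1115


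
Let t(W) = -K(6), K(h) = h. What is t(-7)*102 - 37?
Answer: -649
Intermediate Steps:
t(W) = -6 (t(W) = -1*6 = -6)
t(-7)*102 - 37 = -6*102 - 37 = -612 - 37 = -649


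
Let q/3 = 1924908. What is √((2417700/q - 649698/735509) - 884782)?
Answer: I*√110844069433748822828199548271/353946789543 ≈ 940.63*I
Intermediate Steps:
q = 5774724 (q = 3*1924908 = 5774724)
√((2417700/q - 649698/735509) - 884782) = √((2417700/5774724 - 649698/735509) - 884782) = √((2417700*(1/5774724) - 649698*1/735509) - 884782) = √((201475/481227 - 649698/735509) - 884782) = √(-164465543671/353946789543 - 884782) = √(-313165912810978297/353946789543) = I*√110844069433748822828199548271/353946789543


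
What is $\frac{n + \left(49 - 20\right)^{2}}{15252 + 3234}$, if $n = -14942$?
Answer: $- \frac{14101}{18486} \approx -0.76279$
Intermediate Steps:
$\frac{n + \left(49 - 20\right)^{2}}{15252 + 3234} = \frac{-14942 + \left(49 - 20\right)^{2}}{15252 + 3234} = \frac{-14942 + 29^{2}}{18486} = \left(-14942 + 841\right) \frac{1}{18486} = \left(-14101\right) \frac{1}{18486} = - \frac{14101}{18486}$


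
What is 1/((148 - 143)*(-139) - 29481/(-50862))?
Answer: -16954/11773203 ≈ -0.0014401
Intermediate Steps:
1/((148 - 143)*(-139) - 29481/(-50862)) = 1/(5*(-139) - 29481*(-1/50862)) = 1/(-695 + 9827/16954) = 1/(-11773203/16954) = -16954/11773203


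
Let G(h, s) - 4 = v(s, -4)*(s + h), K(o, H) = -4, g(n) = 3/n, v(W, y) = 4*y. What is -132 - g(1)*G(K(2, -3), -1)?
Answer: -384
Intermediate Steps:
G(h, s) = 4 - 16*h - 16*s (G(h, s) = 4 + (4*(-4))*(s + h) = 4 - 16*(h + s) = 4 + (-16*h - 16*s) = 4 - 16*h - 16*s)
-132 - g(1)*G(K(2, -3), -1) = -132 - 3/1*(4 - 16*(-4) - 16*(-1)) = -132 - 3*1*(4 + 64 + 16) = -132 - 3*84 = -132 - 1*252 = -132 - 252 = -384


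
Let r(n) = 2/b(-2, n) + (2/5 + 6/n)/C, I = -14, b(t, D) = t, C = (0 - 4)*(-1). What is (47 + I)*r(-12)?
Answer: -1353/40 ≈ -33.825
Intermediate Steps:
C = 4 (C = -4*(-1) = 4)
r(n) = -9/10 + 3/(2*n) (r(n) = 2/(-2) + (2/5 + 6/n)/4 = 2*(-½) + (2*(⅕) + 6/n)*(¼) = -1 + (⅖ + 6/n)*(¼) = -1 + (⅒ + 3/(2*n)) = -9/10 + 3/(2*n))
(47 + I)*r(-12) = (47 - 14)*((3/10)*(5 - 3*(-12))/(-12)) = 33*((3/10)*(-1/12)*(5 + 36)) = 33*((3/10)*(-1/12)*41) = 33*(-41/40) = -1353/40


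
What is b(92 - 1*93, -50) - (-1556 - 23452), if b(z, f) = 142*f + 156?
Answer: 18064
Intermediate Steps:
b(z, f) = 156 + 142*f
b(92 - 1*93, -50) - (-1556 - 23452) = (156 + 142*(-50)) - (-1556 - 23452) = (156 - 7100) - 1*(-25008) = -6944 + 25008 = 18064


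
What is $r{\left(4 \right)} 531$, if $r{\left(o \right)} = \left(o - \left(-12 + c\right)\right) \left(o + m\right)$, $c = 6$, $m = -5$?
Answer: $-5310$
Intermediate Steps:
$r{\left(o \right)} = \left(-5 + o\right) \left(6 + o\right)$ ($r{\left(o \right)} = \left(o + \left(12 - 6\right)\right) \left(o - 5\right) = \left(o + \left(12 - 6\right)\right) \left(-5 + o\right) = \left(o + 6\right) \left(-5 + o\right) = \left(6 + o\right) \left(-5 + o\right) = \left(-5 + o\right) \left(6 + o\right)$)
$r{\left(4 \right)} 531 = \left(-30 + 4 + 4^{2}\right) 531 = \left(-30 + 4 + 16\right) 531 = \left(-10\right) 531 = -5310$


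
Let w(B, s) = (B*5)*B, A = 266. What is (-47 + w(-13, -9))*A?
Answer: 212268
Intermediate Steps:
w(B, s) = 5*B² (w(B, s) = (5*B)*B = 5*B²)
(-47 + w(-13, -9))*A = (-47 + 5*(-13)²)*266 = (-47 + 5*169)*266 = (-47 + 845)*266 = 798*266 = 212268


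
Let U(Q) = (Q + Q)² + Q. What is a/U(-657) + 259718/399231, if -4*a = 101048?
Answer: 48685783520/76560928101 ≈ 0.63591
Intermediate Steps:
a = -25262 (a = -¼*101048 = -25262)
U(Q) = Q + 4*Q² (U(Q) = (2*Q)² + Q = 4*Q² + Q = Q + 4*Q²)
a/U(-657) + 259718/399231 = -25262*(-1/(657*(1 + 4*(-657)))) + 259718/399231 = -25262*(-1/(657*(1 - 2628))) + 259718*(1/399231) = -25262/((-657*(-2627))) + 259718/399231 = -25262/1725939 + 259718/399231 = 48685783520/76560928101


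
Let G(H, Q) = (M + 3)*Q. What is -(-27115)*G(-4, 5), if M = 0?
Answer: 406725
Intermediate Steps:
G(H, Q) = 3*Q (G(H, Q) = (0 + 3)*Q = 3*Q)
-(-27115)*G(-4, 5) = -(-27115)*3*5 = -(-27115)*15 = -493*(-825) = 406725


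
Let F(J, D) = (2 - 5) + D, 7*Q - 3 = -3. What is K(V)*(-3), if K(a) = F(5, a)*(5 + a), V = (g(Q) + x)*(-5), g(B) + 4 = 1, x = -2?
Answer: -1980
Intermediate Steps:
Q = 0 (Q = 3/7 + (⅐)*(-3) = 3/7 - 3/7 = 0)
g(B) = -3 (g(B) = -4 + 1 = -3)
F(J, D) = -3 + D
V = 25 (V = (-3 - 2)*(-5) = -5*(-5) = 25)
K(a) = (-3 + a)*(5 + a)
K(V)*(-3) = ((-3 + 25)*(5 + 25))*(-3) = (22*30)*(-3) = 660*(-3) = -1980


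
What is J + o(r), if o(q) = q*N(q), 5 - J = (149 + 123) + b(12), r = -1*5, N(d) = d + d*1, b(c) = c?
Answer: -229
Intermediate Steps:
N(d) = 2*d (N(d) = d + d = 2*d)
r = -5
J = -279 (J = 5 - ((149 + 123) + 12) = 5 - (272 + 12) = 5 - 1*284 = 5 - 284 = -279)
o(q) = 2*q**2 (o(q) = q*(2*q) = 2*q**2)
J + o(r) = -279 + 2*(-5)**2 = -279 + 2*25 = -279 + 50 = -229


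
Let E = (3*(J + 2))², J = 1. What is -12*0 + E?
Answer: 81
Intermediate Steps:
E = 81 (E = (3*(1 + 2))² = (3*3)² = 9² = 81)
-12*0 + E = -12*0 + 81 = 0 + 81 = 81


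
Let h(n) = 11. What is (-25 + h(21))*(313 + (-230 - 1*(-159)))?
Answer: -3388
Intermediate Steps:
(-25 + h(21))*(313 + (-230 - 1*(-159))) = (-25 + 11)*(313 + (-230 - 1*(-159))) = -14*(313 + (-230 + 159)) = -14*(313 - 71) = -14*242 = -3388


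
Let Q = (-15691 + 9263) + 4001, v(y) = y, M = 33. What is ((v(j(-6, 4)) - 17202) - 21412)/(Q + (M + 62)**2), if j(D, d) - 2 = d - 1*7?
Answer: -38615/6598 ≈ -5.8525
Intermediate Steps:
j(D, d) = -5 + d (j(D, d) = 2 + (d - 1*7) = 2 + (d - 7) = 2 + (-7 + d) = -5 + d)
Q = -2427 (Q = -6428 + 4001 = -2427)
((v(j(-6, 4)) - 17202) - 21412)/(Q + (M + 62)**2) = (((-5 + 4) - 17202) - 21412)/(-2427 + (33 + 62)**2) = ((-1 - 17202) - 21412)/(-2427 + 95**2) = (-17203 - 21412)/(-2427 + 9025) = -38615/6598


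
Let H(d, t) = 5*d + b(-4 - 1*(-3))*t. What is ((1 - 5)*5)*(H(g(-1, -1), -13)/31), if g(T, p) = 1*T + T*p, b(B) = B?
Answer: -260/31 ≈ -8.3871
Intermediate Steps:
g(T, p) = T + T*p
H(d, t) = -t + 5*d (H(d, t) = 5*d + (-4 - 1*(-3))*t = 5*d + (-4 + 3)*t = 5*d - t = -t + 5*d)
((1 - 5)*5)*(H(g(-1, -1), -13)/31) = ((1 - 5)*5)*((-1*(-13) + 5*(-(1 - 1)))/31) = (-4*5)*((13 + 5*(-1*0))*(1/31)) = -20*(13 + 5*0)/31 = -20*(13 + 0)/31 = -260/31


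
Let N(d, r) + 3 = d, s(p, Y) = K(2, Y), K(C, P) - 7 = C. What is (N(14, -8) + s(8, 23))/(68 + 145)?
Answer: 20/213 ≈ 0.093897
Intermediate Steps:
K(C, P) = 7 + C
s(p, Y) = 9 (s(p, Y) = 7 + 2 = 9)
N(d, r) = -3 + d
(N(14, -8) + s(8, 23))/(68 + 145) = ((-3 + 14) + 9)/(68 + 145) = (11 + 9)/213 = 20*(1/213) = 20/213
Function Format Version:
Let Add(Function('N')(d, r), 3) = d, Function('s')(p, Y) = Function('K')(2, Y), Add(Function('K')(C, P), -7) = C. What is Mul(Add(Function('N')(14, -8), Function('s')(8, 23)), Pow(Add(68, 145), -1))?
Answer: Rational(20, 213) ≈ 0.093897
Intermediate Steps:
Function('K')(C, P) = Add(7, C)
Function('s')(p, Y) = 9 (Function('s')(p, Y) = Add(7, 2) = 9)
Function('N')(d, r) = Add(-3, d)
Mul(Add(Function('N')(14, -8), Function('s')(8, 23)), Pow(Add(68, 145), -1)) = Mul(Add(Add(-3, 14), 9), Pow(Add(68, 145), -1)) = Mul(Add(11, 9), Pow(213, -1)) = Mul(20, Rational(1, 213)) = Rational(20, 213)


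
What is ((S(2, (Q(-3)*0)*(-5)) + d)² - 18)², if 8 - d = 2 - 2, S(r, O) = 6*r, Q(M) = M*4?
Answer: 145924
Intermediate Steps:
Q(M) = 4*M
d = 8 (d = 8 - (2 - 2) = 8 - 1*0 = 8 + 0 = 8)
((S(2, (Q(-3)*0)*(-5)) + d)² - 18)² = ((6*2 + 8)² - 18)² = ((12 + 8)² - 18)² = (20² - 18)² = (400 - 18)² = 382² = 145924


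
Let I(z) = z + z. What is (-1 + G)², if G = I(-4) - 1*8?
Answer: 289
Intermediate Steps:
I(z) = 2*z
G = -16 (G = 2*(-4) - 1*8 = -8 - 8 = -16)
(-1 + G)² = (-1 - 16)² = (-17)² = 289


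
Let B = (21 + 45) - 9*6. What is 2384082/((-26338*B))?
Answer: -397347/52676 ≈ -7.5432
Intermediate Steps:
B = 12 (B = 66 - 54 = 12)
2384082/((-26338*B)) = 2384082/((-26338*12)) = 2384082/(-316056) = 2384082*(-1/316056) = -397347/52676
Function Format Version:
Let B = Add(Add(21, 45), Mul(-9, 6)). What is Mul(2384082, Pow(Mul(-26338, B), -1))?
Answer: Rational(-397347, 52676) ≈ -7.5432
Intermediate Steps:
B = 12 (B = Add(66, -54) = 12)
Mul(2384082, Pow(Mul(-26338, B), -1)) = Mul(2384082, Pow(Mul(-26338, 12), -1)) = Mul(2384082, Pow(-316056, -1)) = Mul(2384082, Rational(-1, 316056)) = Rational(-397347, 52676)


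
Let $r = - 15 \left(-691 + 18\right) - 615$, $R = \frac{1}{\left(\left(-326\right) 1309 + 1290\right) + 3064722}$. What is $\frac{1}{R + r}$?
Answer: $\frac{2639278}{25020355441} \approx 0.00010549$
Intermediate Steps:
$R = \frac{1}{2639278}$ ($R = \frac{1}{\left(-426734 + 1290\right) + 3064722} = \frac{1}{-425444 + 3064722} = \frac{1}{2639278} \approx 3.7889 \cdot 10^{-7}$)
$r = 9480$ ($r = \left(-15\right) \left(-673\right) - 615 = 10095 - 615 = 9480$)
$\frac{1}{R + r} = \frac{1}{\frac{1}{2639278} + 9480} = \frac{1}{\frac{25020355441}{2639278}} = \frac{2639278}{25020355441}$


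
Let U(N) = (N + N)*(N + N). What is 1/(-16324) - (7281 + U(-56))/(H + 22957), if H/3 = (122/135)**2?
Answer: -1966151026159/2276849629516 ≈ -0.86354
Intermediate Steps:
H = 14884/6075 (H = 3*(122/135)**2 = 3*(14884/18225) = 14884/6075 ≈ 2.4500)
U(N) = 4*N**2 (U(N) = (2*N)*(2*N) = 4*N**2)
1/(-16324) - (7281 + U(-56))/(H + 22957) = 1/(-16324) - (7281 + 4*(-56)**2)/(14884/6075 + 22957) = -1/16324 - (7281 + 4*3136)/139478659/6075 = -1/16324 - (7281 + 12544)*6075/139478659 = -1/16324 - 19825*6075/139478659 = -1/16324 - 1*120436875/139478659 = -1/16324 - 120436875/139478659 = -1966151026159/2276849629516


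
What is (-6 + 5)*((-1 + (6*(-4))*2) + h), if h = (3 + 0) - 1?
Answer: 47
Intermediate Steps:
h = 2 (h = 3 - 1 = 2)
(-6 + 5)*((-1 + (6*(-4))*2) + h) = (-6 + 5)*((-1 + (6*(-4))*2) + 2) = -((-1 - 24*2) + 2) = -((-1 - 48) + 2) = -(-49 + 2) = -1*(-47) = 47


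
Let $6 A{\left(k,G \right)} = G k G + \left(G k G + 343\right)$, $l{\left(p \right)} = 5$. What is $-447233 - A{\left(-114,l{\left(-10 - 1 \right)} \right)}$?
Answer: $- \frac{2678041}{6} \approx -4.4634 \cdot 10^{5}$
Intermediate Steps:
$A{\left(k,G \right)} = \frac{343}{6} + \frac{k G^{2}}{3}$ ($A{\left(k,G \right)} = \frac{G k G + \left(G k G + 343\right)}{6} = \frac{k G^{2} + \left(k G^{2} + 343\right)}{6} = \frac{k G^{2} + \left(343 + k G^{2}\right)}{6} = \frac{343 + 2 k G^{2}}{6} = \frac{343}{6} + \frac{k G^{2}}{3}$)
$-447233 - A{\left(-114,l{\left(-10 - 1 \right)} \right)} = -447233 - \left(\frac{343}{6} + \frac{1}{3} \left(-114\right) 5^{2}\right) = -447233 - \left(\frac{343}{6} + \frac{1}{3} \left(-114\right) 25\right) = -447233 - \left(\frac{343}{6} - 950\right) = -447233 - - \frac{5357}{6} = -447233 + \frac{5357}{6} = - \frac{2678041}{6}$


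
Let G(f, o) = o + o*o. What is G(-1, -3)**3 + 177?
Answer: 393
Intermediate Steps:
G(f, o) = o + o**2
G(-1, -3)**3 + 177 = (-3*(1 - 3))**3 + 177 = (-3*(-2))**3 + 177 = 6**3 + 177 = 216 + 177 = 393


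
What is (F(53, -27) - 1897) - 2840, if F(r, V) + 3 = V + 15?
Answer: -4752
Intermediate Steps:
F(r, V) = 12 + V (F(r, V) = -3 + (V + 15) = -3 + (15 + V) = 12 + V)
(F(53, -27) - 1897) - 2840 = ((12 - 27) - 1897) - 2840 = (-15 - 1897) - 2840 = -1912 - 2840 = -4752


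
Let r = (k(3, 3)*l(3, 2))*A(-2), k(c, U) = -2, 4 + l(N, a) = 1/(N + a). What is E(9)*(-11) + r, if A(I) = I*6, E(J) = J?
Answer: -951/5 ≈ -190.20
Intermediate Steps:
l(N, a) = -4 + 1/(N + a)
A(I) = 6*I
r = -456/5 (r = (-2*(1 - 4*3 - 4*2)/(3 + 2))*(6*(-2)) = -2*(1 - 12 - 8)/5*(-12) = -2*(-19)/5*(-12) = -2*(-19/5)*(-12) = (38/5)*(-12) = -456/5 ≈ -91.200)
E(9)*(-11) + r = 9*(-11) - 456/5 = -99 - 456/5 = -951/5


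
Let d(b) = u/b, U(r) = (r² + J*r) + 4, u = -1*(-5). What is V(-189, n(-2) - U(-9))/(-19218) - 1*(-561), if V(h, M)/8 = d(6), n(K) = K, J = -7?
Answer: 16171937/28827 ≈ 561.00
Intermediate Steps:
u = 5
U(r) = 4 + r² - 7*r (U(r) = (r² - 7*r) + 4 = 4 + r² - 7*r)
d(b) = 5/b
V(h, M) = 20/3 (V(h, M) = 8*(5/6) = 8*(5*(⅙)) = 8*(⅚) = 20/3)
V(-189, n(-2) - U(-9))/(-19218) - 1*(-561) = (20/3)/(-19218) - 1*(-561) = (20/3)*(-1/19218) + 561 = -10/28827 + 561 = 16171937/28827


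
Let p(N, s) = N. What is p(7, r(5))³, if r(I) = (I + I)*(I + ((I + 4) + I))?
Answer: 343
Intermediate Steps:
r(I) = 2*I*(4 + 3*I) (r(I) = (2*I)*(I + ((4 + I) + I)) = (2*I)*(I + (4 + 2*I)) = (2*I)*(4 + 3*I) = 2*I*(4 + 3*I))
p(7, r(5))³ = 7³ = 343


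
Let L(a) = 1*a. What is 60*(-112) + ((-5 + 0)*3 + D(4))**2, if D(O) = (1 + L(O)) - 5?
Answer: -6495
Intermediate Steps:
L(a) = a
D(O) = -4 + O (D(O) = (1 + O) - 5 = -4 + O)
60*(-112) + ((-5 + 0)*3 + D(4))**2 = 60*(-112) + ((-5 + 0)*3 + (-4 + 4))**2 = -6720 + (-5*3 + 0)**2 = -6720 + (-15 + 0)**2 = -6720 + (-15)**2 = -6720 + 225 = -6495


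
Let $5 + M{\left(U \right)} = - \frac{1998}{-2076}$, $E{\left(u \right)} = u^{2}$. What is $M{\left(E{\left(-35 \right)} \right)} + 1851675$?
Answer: $\frac{640678153}{346} \approx 1.8517 \cdot 10^{6}$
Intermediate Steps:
$M{\left(U \right)} = - \frac{1397}{346}$ ($M{\left(U \right)} = -5 - \frac{1998}{-2076} = -5 - - \frac{333}{346} = -5 + \frac{333}{346} = - \frac{1397}{346}$)
$M{\left(E{\left(-35 \right)} \right)} + 1851675 = - \frac{1397}{346} + 1851675 = \frac{640678153}{346}$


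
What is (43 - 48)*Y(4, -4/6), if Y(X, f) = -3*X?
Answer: 60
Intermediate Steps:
(43 - 48)*Y(4, -4/6) = (43 - 48)*(-3*4) = -5*(-12) = 60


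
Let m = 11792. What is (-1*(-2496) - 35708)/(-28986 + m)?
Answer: 16606/8597 ≈ 1.9316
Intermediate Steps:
(-1*(-2496) - 35708)/(-28986 + m) = (-1*(-2496) - 35708)/(-28986 + 11792) = (2496 - 35708)/(-17194) = -33212*(-1/17194) = 16606/8597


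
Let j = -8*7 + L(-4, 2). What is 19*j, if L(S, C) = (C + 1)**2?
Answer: -893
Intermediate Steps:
L(S, C) = (1 + C)**2
j = -47 (j = -8*7 + (1 + 2)**2 = -56 + 3**2 = -56 + 9 = -47)
19*j = 19*(-47) = -893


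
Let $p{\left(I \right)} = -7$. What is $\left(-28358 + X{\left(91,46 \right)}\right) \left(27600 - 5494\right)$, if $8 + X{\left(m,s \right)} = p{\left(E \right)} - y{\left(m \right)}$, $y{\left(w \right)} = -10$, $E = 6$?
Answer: $-626992478$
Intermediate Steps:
$X{\left(m,s \right)} = -5$ ($X{\left(m,s \right)} = -8 - -3 = -8 + \left(-7 + 10\right) = -8 + 3 = -5$)
$\left(-28358 + X{\left(91,46 \right)}\right) \left(27600 - 5494\right) = \left(-28358 - 5\right) \left(27600 - 5494\right) = - 28363 \left(27600 - 5494\right) = \left(-28363\right) 22106 = -626992478$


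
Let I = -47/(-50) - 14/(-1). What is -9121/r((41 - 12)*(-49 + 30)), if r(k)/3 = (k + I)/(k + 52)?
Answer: -32509850/11487 ≈ -2830.1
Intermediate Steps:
I = 747/50 (I = -47*(-1/50) - 14*(-1) = 47/50 + 14 = 747/50 ≈ 14.940)
r(k) = 3*(747/50 + k)/(52 + k) (r(k) = 3*((k + 747/50)/(k + 52)) = 3*((747/50 + k)/(52 + k)) = 3*(747/50 + k)/(52 + k))
-9121/r((41 - 12)*(-49 + 30)) = -9121*50*(52 + (41 - 12)*(-49 + 30))/(3*(747 + 50*((41 - 12)*(-49 + 30)))) = -9121*50*(52 + 29*(-19))/(3*(747 + 50*(29*(-19)))) = -9121*50*(52 - 551)/(3*(747 + 50*(-551))) = -9121*(-24950/(3*(747 - 27550))) = -9121/((3/50)*(-1/499)*(-26803)) = -9121/80409/24950 = -9121*24950/80409 = -32509850/11487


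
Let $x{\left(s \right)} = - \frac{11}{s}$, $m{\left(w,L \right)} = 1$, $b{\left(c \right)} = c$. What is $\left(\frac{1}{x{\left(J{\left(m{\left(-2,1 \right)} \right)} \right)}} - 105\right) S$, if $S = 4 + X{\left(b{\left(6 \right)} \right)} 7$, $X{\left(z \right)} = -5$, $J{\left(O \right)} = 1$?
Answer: $\frac{35836}{11} \approx 3257.8$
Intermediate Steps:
$S = -31$ ($S = 4 - 35 = -31$)
$\left(\frac{1}{x{\left(J{\left(m{\left(-2,1 \right)} \right)} \right)}} - 105\right) S = \left(\frac{1}{\left(-11\right) 1^{-1}} - 105\right) \left(-31\right) = \left(\frac{1}{\left(-11\right) 1} - 105\right) \left(-31\right) = \left(\frac{1}{-11} - 105\right) \left(-31\right) = \left(- \frac{1}{11} - 105\right) \left(-31\right) = \left(- \frac{1156}{11}\right) \left(-31\right) = \frac{35836}{11}$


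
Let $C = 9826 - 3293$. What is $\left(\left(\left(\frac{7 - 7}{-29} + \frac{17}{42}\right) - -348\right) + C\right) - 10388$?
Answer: $- \frac{147277}{42} \approx -3506.6$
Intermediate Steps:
$C = 6533$ ($C = 9826 - 3293 = 6533$)
$\left(\left(\left(\frac{7 - 7}{-29} + \frac{17}{42}\right) - -348\right) + C\right) - 10388 = \left(\left(\left(\frac{7 - 7}{-29} + \frac{17}{42}\right) - -348\right) + 6533\right) - 10388 = \left(\left(\left(0 \left(- \frac{1}{29}\right) + 17 \cdot \frac{1}{42}\right) + 348\right) + 6533\right) - 10388 = \left(\left(\left(0 + \frac{17}{42}\right) + 348\right) + 6533\right) - 10388 = \left(\left(\frac{17}{42} + 348\right) + 6533\right) - 10388 = \left(\frac{14633}{42} + 6533\right) - 10388 = \frac{289019}{42} - 10388 = - \frac{147277}{42}$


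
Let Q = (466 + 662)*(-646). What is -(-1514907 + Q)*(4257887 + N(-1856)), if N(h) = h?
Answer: 9548809871445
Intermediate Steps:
Q = -728688 (Q = 1128*(-646) = -728688)
-(-1514907 + Q)*(4257887 + N(-1856)) = -(-1514907 - 728688)*(4257887 - 1856) = -(-2243595)*4256031 = -1*(-9548809871445) = 9548809871445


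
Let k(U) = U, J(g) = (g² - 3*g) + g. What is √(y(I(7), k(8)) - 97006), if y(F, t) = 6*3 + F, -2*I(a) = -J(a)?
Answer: 3*I*√43098/2 ≈ 311.4*I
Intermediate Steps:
J(g) = g² - 2*g
I(a) = a*(-2 + a)/2 (I(a) = -(-1)*a*(-2 + a)/2 = a*(-2 + a)/2)
y(F, t) = 18 + F
√(y(I(7), k(8)) - 97006) = √((18 + (½)*7*(-2 + 7)) - 97006) = √((18 + (½)*7*5) - 97006) = √((18 + 35/2) - 97006) = √(71/2 - 97006) = √(-193941/2) = 3*I*√43098/2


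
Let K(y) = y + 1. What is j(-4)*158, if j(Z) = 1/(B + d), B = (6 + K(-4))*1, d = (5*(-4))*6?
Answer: -158/117 ≈ -1.3504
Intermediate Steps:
K(y) = 1 + y
d = -120 (d = -20*6 = -120)
B = 3 (B = (6 + (1 - 4))*1 = (6 - 3)*1 = 3*1 = 3)
j(Z) = -1/117 (j(Z) = 1/(3 - 120) = 1/(-117) = -1/117)
j(-4)*158 = -1/117*158 = -158/117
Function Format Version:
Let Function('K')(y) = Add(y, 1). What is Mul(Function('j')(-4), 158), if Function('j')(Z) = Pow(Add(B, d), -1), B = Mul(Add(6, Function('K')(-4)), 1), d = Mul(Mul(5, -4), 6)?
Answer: Rational(-158, 117) ≈ -1.3504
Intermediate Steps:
Function('K')(y) = Add(1, y)
d = -120 (d = Mul(-20, 6) = -120)
B = 3 (B = Mul(Add(6, Add(1, -4)), 1) = Mul(Add(6, -3), 1) = Mul(3, 1) = 3)
Function('j')(Z) = Rational(-1, 117) (Function('j')(Z) = Pow(Add(3, -120), -1) = Pow(-117, -1) = Rational(-1, 117))
Mul(Function('j')(-4), 158) = Mul(Rational(-1, 117), 158) = Rational(-158, 117)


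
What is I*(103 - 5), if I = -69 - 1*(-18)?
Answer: -4998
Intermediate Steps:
I = -51 (I = -69 + 18 = -51)
I*(103 - 5) = -51*(103 - 5) = -51*98 = -4998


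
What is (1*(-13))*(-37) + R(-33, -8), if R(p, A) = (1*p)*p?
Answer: 1570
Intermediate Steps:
R(p, A) = p² (R(p, A) = p*p = p²)
(1*(-13))*(-37) + R(-33, -8) = (1*(-13))*(-37) + (-33)² = -13*(-37) + 1089 = 481 + 1089 = 1570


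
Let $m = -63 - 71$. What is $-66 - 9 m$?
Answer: $1140$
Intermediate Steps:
$m = -134$ ($m = -63 - 71 = -134$)
$-66 - 9 m = -66 - -1206 = -66 + 1206 = 1140$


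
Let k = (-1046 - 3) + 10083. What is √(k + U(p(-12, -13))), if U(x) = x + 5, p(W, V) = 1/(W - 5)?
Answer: √2612254/17 ≈ 95.073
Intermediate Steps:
p(W, V) = 1/(-5 + W)
k = 9034 (k = -1049 + 10083 = 9034)
U(x) = 5 + x
√(k + U(p(-12, -13))) = √(9034 + (5 + 1/(-5 - 12))) = √(9034 + (5 + 1/(-17))) = √(9034 + (5 - 1/17)) = √(9034 + 84/17) = √(153662/17) = √2612254/17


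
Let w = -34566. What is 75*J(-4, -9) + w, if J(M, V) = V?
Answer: -35241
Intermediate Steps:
75*J(-4, -9) + w = 75*(-9) - 34566 = -675 - 34566 = -35241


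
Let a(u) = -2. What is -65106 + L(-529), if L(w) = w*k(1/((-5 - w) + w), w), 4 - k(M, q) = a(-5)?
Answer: -68280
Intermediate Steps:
k(M, q) = 6 (k(M, q) = 4 - 1*(-2) = 4 + 2 = 6)
L(w) = 6*w (L(w) = w*6 = 6*w)
-65106 + L(-529) = -65106 + 6*(-529) = -65106 - 3174 = -68280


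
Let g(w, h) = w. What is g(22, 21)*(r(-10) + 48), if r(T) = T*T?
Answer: 3256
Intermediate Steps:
r(T) = T²
g(22, 21)*(r(-10) + 48) = 22*((-10)² + 48) = 22*(100 + 48) = 22*148 = 3256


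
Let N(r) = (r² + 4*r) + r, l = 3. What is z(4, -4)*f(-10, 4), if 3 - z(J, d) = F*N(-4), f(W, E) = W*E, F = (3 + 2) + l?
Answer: -1400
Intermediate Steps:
F = 8 (F = (3 + 2) + 3 = 5 + 3 = 8)
N(r) = r² + 5*r
f(W, E) = E*W
z(J, d) = 35 (z(J, d) = 3 - 8*(-4*(5 - 4)) = 3 - 8*(-4*1) = 3 - 8*(-4) = 3 - 1*(-32) = 3 + 32 = 35)
z(4, -4)*f(-10, 4) = 35*(4*(-10)) = 35*(-40) = -1400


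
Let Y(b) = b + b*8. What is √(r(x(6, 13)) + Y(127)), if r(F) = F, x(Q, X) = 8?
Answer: √1151 ≈ 33.926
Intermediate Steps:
Y(b) = 9*b (Y(b) = b + 8*b = 9*b)
√(r(x(6, 13)) + Y(127)) = √(8 + 9*127) = √(8 + 1143) = √1151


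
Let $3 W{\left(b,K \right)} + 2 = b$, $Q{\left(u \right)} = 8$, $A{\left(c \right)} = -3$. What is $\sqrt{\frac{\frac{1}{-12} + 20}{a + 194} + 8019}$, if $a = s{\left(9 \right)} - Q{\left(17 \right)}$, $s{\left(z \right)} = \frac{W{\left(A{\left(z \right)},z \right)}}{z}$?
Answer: $\frac{3 \sqrt{89708109059}}{10034} \approx 89.549$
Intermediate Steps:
$W{\left(b,K \right)} = - \frac{2}{3} + \frac{b}{3}$
$s{\left(z \right)} = - \frac{5}{3 z}$ ($s{\left(z \right)} = \frac{- \frac{2}{3} + \frac{1}{3} \left(-3\right)}{z} = \frac{- \frac{2}{3} - 1}{z} = - \frac{5}{3 z}$)
$a = - \frac{221}{27}$ ($a = - \frac{5}{3 \cdot 9} - 8 = \left(- \frac{5}{3}\right) \frac{1}{9} - 8 = - \frac{5}{27} - 8 = - \frac{221}{27} \approx -8.1852$)
$\sqrt{\frac{\frac{1}{-12} + 20}{a + 194} + 8019} = \sqrt{\frac{\frac{1}{-12} + 20}{- \frac{221}{27} + 194} + 8019} = \sqrt{\frac{- \frac{1}{12} + 20}{\frac{5017}{27}} + 8019} = \sqrt{\frac{239}{12} \cdot \frac{27}{5017} + 8019} = \sqrt{\frac{2151}{20068} + 8019} = \sqrt{\frac{160927443}{20068}} = \frac{3 \sqrt{89708109059}}{10034}$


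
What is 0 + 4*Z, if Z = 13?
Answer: 52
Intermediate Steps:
0 + 4*Z = 0 + 4*13 = 0 + 52 = 52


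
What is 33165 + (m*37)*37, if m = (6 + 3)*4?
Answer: 82449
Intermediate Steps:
m = 36 (m = 9*4 = 36)
33165 + (m*37)*37 = 33165 + (36*37)*37 = 33165 + 1332*37 = 33165 + 49284 = 82449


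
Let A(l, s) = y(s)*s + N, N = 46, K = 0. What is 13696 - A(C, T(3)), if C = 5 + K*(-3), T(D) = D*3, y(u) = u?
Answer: 13569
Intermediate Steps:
T(D) = 3*D
C = 5 (C = 5 + 0*(-3) = 5 + 0 = 5)
A(l, s) = 46 + s² (A(l, s) = s*s + 46 = s² + 46 = 46 + s²)
13696 - A(C, T(3)) = 13696 - (46 + (3*3)²) = 13696 - (46 + 9²) = 13696 - (46 + 81) = 13696 - 1*127 = 13696 - 127 = 13569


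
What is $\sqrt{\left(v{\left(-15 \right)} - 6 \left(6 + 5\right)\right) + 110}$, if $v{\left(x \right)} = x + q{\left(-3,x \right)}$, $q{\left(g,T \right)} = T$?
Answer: $\sqrt{14} \approx 3.7417$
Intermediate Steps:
$v{\left(x \right)} = 2 x$ ($v{\left(x \right)} = x + x = 2 x$)
$\sqrt{\left(v{\left(-15 \right)} - 6 \left(6 + 5\right)\right) + 110} = \sqrt{\left(2 \left(-15\right) - 6 \left(6 + 5\right)\right) + 110} = \sqrt{\left(-30 - 66\right) + 110} = \sqrt{-96 + 110} = \sqrt{14}$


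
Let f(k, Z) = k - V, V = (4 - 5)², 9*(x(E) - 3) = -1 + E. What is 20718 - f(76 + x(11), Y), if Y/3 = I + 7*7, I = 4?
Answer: 185750/9 ≈ 20639.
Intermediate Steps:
x(E) = 26/9 + E/9 (x(E) = 3 + (-1 + E)/9 = 3 + (-⅑ + E/9) = 26/9 + E/9)
V = 1 (V = (-1)² = 1)
Y = 159 (Y = 3*(4 + 7*7) = 3*(4 + 49) = 3*53 = 159)
f(k, Z) = -1 + k (f(k, Z) = k - 1*1 = k - 1 = -1 + k)
20718 - f(76 + x(11), Y) = 20718 - (-1 + (76 + (26/9 + (⅑)*11))) = 20718 - (-1 + (76 + (26/9 + 11/9))) = 20718 - (-1 + (76 + 37/9)) = 20718 - (-1 + 721/9) = 20718 - 1*712/9 = 20718 - 712/9 = 185750/9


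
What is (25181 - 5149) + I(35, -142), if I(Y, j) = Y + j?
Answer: 19925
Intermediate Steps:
(25181 - 5149) + I(35, -142) = (25181 - 5149) + (35 - 142) = 20032 - 107 = 19925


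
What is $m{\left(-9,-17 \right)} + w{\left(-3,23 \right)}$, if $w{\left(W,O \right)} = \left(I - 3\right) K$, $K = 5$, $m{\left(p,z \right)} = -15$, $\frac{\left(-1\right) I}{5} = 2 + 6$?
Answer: $-230$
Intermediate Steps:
$I = -40$ ($I = - 5 \left(2 + 6\right) = \left(-5\right) 8 = -40$)
$w{\left(W,O \right)} = -215$ ($w{\left(W,O \right)} = \left(-40 - 3\right) 5 = \left(-43\right) 5 = -215$)
$m{\left(-9,-17 \right)} + w{\left(-3,23 \right)} = -15 - 215 = -230$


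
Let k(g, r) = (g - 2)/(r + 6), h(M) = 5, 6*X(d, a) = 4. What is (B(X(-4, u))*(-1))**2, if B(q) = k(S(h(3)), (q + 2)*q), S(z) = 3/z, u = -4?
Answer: 81/2500 ≈ 0.032400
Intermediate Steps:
X(d, a) = 2/3 (X(d, a) = (1/6)*4 = 2/3)
k(g, r) = (-2 + g)/(6 + r)
B(q) = -7/(5*(6 + q*(2 + q))) (B(q) = (-2 + 3/5)/(6 + (q + 2)*q) = (-2 + 3*(1/5))/(6 + (2 + q)*q) = (-2 + 3/5)/(6 + q*(2 + q)) = -7/5/(6 + q*(2 + q)) = -7/(5*(6 + q*(2 + q))))
(B(X(-4, u))*(-1))**2 = (-7/(30 + 5*(2/3)*(2 + 2/3))*(-1))**2 = (-7/(30 + 5*(2/3)*(8/3))*(-1))**2 = (-7/(30 + 80/9)*(-1))**2 = (-7/350/9*(-1))**2 = (-7*9/350*(-1))**2 = (-9/50*(-1))**2 = (9/50)**2 = 81/2500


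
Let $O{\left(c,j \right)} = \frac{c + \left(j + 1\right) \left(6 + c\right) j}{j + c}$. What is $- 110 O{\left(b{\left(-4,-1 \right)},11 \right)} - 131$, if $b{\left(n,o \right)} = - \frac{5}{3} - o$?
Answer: $- \frac{236161}{31} \approx -7618.1$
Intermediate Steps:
$b{\left(n,o \right)} = - \frac{5}{3} - o$ ($b{\left(n,o \right)} = \left(-5\right) \frac{1}{3} - o = - \frac{5}{3} - o$)
$O{\left(c,j \right)} = \frac{c + j \left(1 + j\right) \left(6 + c\right)}{c + j}$ ($O{\left(c,j \right)} = \frac{c + \left(1 + j\right) \left(6 + c\right) j}{c + j} = \frac{c + j \left(1 + j\right) \left(6 + c\right)}{c + j}$)
$- 110 O{\left(b{\left(-4,-1 \right)},11 \right)} - 131 = - 110 \frac{\left(- \frac{5}{3} - -1\right) + 6 \cdot 11 + 6 \cdot 11^{2} + \left(- \frac{5}{3} - -1\right) 11 + \left(- \frac{5}{3} - -1\right) 11^{2}}{\left(- \frac{5}{3} - -1\right) + 11} - 131 = - 110 \frac{\left(- \frac{5}{3} + 1\right) + 66 + 6 \cdot 121 + \left(- \frac{5}{3} + 1\right) 11 + \left(- \frac{5}{3} + 1\right) 121}{\left(- \frac{5}{3} + 1\right) + 11} - 131 = - 110 \frac{- \frac{2}{3} + 66 + 726 - \frac{22}{3} - \frac{242}{3}}{- \frac{2}{3} + 11} - 131 = - 110 \frac{- \frac{2}{3} + 66 + 726 - \frac{22}{3} - \frac{242}{3}}{\frac{31}{3}} - 131 = - 110 \cdot \frac{3}{31} \cdot \frac{2110}{3} - 131 = \left(-110\right) \frac{2110}{31} - 131 = - \frac{232100}{31} - 131 = - \frac{236161}{31}$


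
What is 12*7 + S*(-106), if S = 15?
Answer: -1506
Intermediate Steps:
12*7 + S*(-106) = 12*7 + 15*(-106) = 84 - 1590 = -1506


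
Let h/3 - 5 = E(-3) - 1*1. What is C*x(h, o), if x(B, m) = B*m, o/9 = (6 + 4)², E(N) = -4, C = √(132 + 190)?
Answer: 0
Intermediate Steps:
C = √322 ≈ 17.944
o = 900 (o = 9*(6 + 4)² = 9*10² = 9*100 = 900)
h = 0 (h = 15 + 3*(-4 - 1*1) = 15 + 3*(-4 - 1) = 15 + 3*(-5) = 15 - 15 = 0)
C*x(h, o) = √322*(0*900) = √322*0 = 0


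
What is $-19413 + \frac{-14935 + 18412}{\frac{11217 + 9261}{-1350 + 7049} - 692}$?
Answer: $- \frac{76181479413}{3923230} \approx -19418.0$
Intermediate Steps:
$-19413 + \frac{-14935 + 18412}{\frac{11217 + 9261}{-1350 + 7049} - 692} = -19413 + \frac{3477}{\frac{20478}{5699} + \left(-6355 + 5663\right)} = -19413 + \frac{3477}{20478 \cdot \frac{1}{5699} - 692} = -19413 + \frac{3477}{\frac{20478}{5699} - 692} = -19413 + \frac{3477}{- \frac{3923230}{5699}} = -19413 + 3477 \left(- \frac{5699}{3923230}\right) = -19413 - \frac{19815423}{3923230} = - \frac{76181479413}{3923230}$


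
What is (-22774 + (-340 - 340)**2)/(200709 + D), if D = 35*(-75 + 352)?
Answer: 219813/105202 ≈ 2.0894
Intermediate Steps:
D = 9695 (D = 35*277 = 9695)
(-22774 + (-340 - 340)**2)/(200709 + D) = (-22774 + (-340 - 340)**2)/(200709 + 9695) = (-22774 + (-680)**2)/210404 = (-22774 + 462400)*(1/210404) = 439626*(1/210404) = 219813/105202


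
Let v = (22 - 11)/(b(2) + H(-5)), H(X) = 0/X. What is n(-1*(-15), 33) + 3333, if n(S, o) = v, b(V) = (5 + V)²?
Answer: 163328/49 ≈ 3333.2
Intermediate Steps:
H(X) = 0
v = 11/49 (v = (22 - 11)/((5 + 2)² + 0) = 11/(7² + 0) = 11/(49 + 0) = 11/49 ≈ 0.22449)
n(S, o) = 11/49
n(-1*(-15), 33) + 3333 = 11/49 + 3333 = 163328/49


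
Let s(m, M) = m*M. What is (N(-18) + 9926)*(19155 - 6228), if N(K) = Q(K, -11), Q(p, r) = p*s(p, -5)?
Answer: 107371662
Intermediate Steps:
s(m, M) = M*m
Q(p, r) = -5*p**2 (Q(p, r) = p*(-5*p) = -5*p**2)
N(K) = -5*K**2
(N(-18) + 9926)*(19155 - 6228) = (-5*(-18)**2 + 9926)*(19155 - 6228) = (-5*324 + 9926)*12927 = (-1620 + 9926)*12927 = 8306*12927 = 107371662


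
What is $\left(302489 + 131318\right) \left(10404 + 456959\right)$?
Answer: $202745340941$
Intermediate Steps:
$\left(302489 + 131318\right) \left(10404 + 456959\right) = 433807 \cdot 467363 = 202745340941$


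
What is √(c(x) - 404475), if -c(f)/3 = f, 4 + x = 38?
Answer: 3*I*√44953 ≈ 636.06*I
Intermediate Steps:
x = 34 (x = -4 + 38 = 34)
c(f) = -3*f
√(c(x) - 404475) = √(-3*34 - 404475) = √(-102 - 404475) = √(-404577) = 3*I*√44953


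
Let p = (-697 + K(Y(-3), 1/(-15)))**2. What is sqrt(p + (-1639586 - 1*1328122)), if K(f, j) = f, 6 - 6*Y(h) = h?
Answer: I*sqrt(9935951)/2 ≈ 1576.1*I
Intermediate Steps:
Y(h) = 1 - h/6
p = 1934881/4 (p = (-697 + (1 - 1/6*(-3)))**2 = (-697 + (1 + 1/2))**2 = (-697 + 3/2)**2 = (-1391/2)**2 = 1934881/4 ≈ 4.8372e+5)
sqrt(p + (-1639586 - 1*1328122)) = sqrt(1934881/4 + (-1639586 - 1*1328122)) = sqrt(1934881/4 + (-1639586 - 1328122)) = sqrt(1934881/4 - 2967708) = sqrt(-9935951/4) = I*sqrt(9935951)/2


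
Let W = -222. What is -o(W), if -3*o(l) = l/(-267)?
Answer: 74/267 ≈ 0.27715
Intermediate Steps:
o(l) = l/801 (o(l) = -l/(3*(-267)) = -l*(-1)/(3*267) = -(-1)*l/801 = l/801)
-o(W) = -(-222)/801 = -1*(-74/267) = 74/267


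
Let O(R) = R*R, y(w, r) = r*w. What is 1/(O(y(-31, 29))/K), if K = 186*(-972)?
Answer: -5832/26071 ≈ -0.22370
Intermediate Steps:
K = -180792
O(R) = R²
1/(O(y(-31, 29))/K) = 1/((29*(-31))²/(-180792)) = 1/((-899)²*(-1/180792)) = 1/(808201*(-1/180792)) = 1/(-26071/5832) = -5832/26071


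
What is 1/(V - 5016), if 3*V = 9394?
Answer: -3/5654 ≈ -0.00053060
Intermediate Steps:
V = 9394/3 (V = (⅓)*9394 = 9394/3 ≈ 3131.3)
1/(V - 5016) = 1/(9394/3 - 5016) = 1/(-5654/3) = -3/5654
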